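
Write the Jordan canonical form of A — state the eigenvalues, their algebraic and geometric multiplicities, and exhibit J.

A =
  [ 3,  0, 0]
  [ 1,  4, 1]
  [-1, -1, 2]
J_2(3) ⊕ J_1(3)

The characteristic polynomial is
  det(x·I − A) = x^3 - 9*x^2 + 27*x - 27 = (x - 3)^3

Eigenvalues and multiplicities (the geometric multiplicity of λ is n − rank(A − λI), which equals the number of Jordan blocks for λ):
  λ = 3: algebraic multiplicity = 3, geometric multiplicity = 2

Determining the block sizes for each eigenvalue:
  λ = 3: 2 blocks summing to 3 forces exactly one block of size 2 and the rest size 1 → block sizes [2, 1]

Assembling the blocks gives a Jordan form
J =
  [3, 1, 0]
  [0, 3, 0]
  [0, 0, 3]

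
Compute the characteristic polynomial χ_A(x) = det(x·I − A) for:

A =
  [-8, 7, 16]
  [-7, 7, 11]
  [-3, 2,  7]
x^3 - 6*x^2 + 12*x - 8

Expanding det(x·I − A) (e.g. by cofactor expansion or by noting that A is similar to its Jordan form J, which has the same characteristic polynomial as A) gives
  χ_A(x) = x^3 - 6*x^2 + 12*x - 8
which factors as (x - 2)^3. The eigenvalues (with algebraic multiplicities) are λ = 2 with multiplicity 3.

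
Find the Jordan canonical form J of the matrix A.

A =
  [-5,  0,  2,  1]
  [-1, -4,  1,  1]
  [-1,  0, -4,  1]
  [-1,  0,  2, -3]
J_3(-4) ⊕ J_1(-4)

The characteristic polynomial is
  det(x·I − A) = x^4 + 16*x^3 + 96*x^2 + 256*x + 256 = (x + 4)^4

Eigenvalues and multiplicities (the geometric multiplicity of λ is n − rank(A − λI), which equals the number of Jordan blocks for λ):
  λ = -4: algebraic multiplicity = 4, geometric multiplicity = 2

Determining the block sizes for each eigenvalue:
  λ = -4: with am = 4 and gm = 2, the partition is not yet determined (e.g. several partitions of 4 into 2 parts exist). Let N = A − (-4)·I. Computing rank(N^1) = 2, rank(N^2) = 1, rank(N^3) = 0; the number of blocks of size ≥ j is rank(N^{j−1}) − rank(N^j), giving [2, 1, 1]. So we have 1 block(s) of size 3, 1 block(s) of size 1 → block sizes [3, 1]

Assembling the blocks gives a Jordan form
J =
  [-4,  1,  0,  0]
  [ 0, -4,  1,  0]
  [ 0,  0, -4,  0]
  [ 0,  0,  0, -4]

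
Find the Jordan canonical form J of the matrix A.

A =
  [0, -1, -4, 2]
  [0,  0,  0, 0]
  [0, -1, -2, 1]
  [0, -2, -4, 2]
J_2(0) ⊕ J_2(0)

The characteristic polynomial is
  det(x·I − A) = x^4

Eigenvalues and multiplicities (the geometric multiplicity of λ is n − rank(A − λI), which equals the number of Jordan blocks for λ):
  λ = 0: algebraic multiplicity = 4, geometric multiplicity = 2

Determining the block sizes for each eigenvalue:
  λ = 0: with am = 4 and gm = 2, the partition is not yet determined (e.g. several partitions of 4 into 2 parts exist). Let N = A − (0)·I. Computing rank(N^1) = 2, rank(N^2) = 0; the number of blocks of size ≥ j is rank(N^{j−1}) − rank(N^j), giving [2, 2]. So we have 2 block(s) of size 2 → block sizes [2, 2]

Assembling the blocks gives a Jordan form
J =
  [0, 1, 0, 0]
  [0, 0, 0, 0]
  [0, 0, 0, 1]
  [0, 0, 0, 0]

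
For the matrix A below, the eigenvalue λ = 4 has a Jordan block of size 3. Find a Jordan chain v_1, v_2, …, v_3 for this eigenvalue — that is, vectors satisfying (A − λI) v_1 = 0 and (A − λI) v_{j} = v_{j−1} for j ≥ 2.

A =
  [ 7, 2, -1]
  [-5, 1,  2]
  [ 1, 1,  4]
A Jordan chain for λ = 4 of length 3:
v_1 = (-2, 2, -2)ᵀ
v_2 = (3, -5, 1)ᵀ
v_3 = (1, 0, 0)ᵀ

Let N = A − (4)·I. We want v_3 with N^3 v_3 = 0 but N^2 v_3 ≠ 0; then v_{j-1} := N · v_j for j = 3, …, 2.

Pick v_3 = (1, 0, 0)ᵀ.
Then v_2 = N · v_3 = (3, -5, 1)ᵀ.
Then v_1 = N · v_2 = (-2, 2, -2)ᵀ.

Sanity check: (A − (4)·I) v_1 = (0, 0, 0)ᵀ = 0. ✓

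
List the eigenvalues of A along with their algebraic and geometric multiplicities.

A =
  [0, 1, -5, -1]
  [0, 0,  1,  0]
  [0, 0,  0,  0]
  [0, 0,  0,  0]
λ = 0: alg = 4, geom = 2

Step 1 — factor the characteristic polynomial to read off the algebraic multiplicities:
  χ_A(x) = x^4

Step 2 — compute geometric multiplicities via the rank-nullity identity g(λ) = n − rank(A − λI):
  rank(A − (0)·I) = 2, so dim ker(A − (0)·I) = n − 2 = 2

Summary:
  λ = 0: algebraic multiplicity = 4, geometric multiplicity = 2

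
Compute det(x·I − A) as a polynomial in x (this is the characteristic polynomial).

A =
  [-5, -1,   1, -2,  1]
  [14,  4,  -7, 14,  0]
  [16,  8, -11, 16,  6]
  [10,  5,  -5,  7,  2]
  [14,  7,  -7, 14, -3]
x^5 + 8*x^4 + 6*x^3 - 108*x^2 - 351*x - 324

Expanding det(x·I − A) (e.g. by cofactor expansion or by noting that A is similar to its Jordan form J, which has the same characteristic polynomial as A) gives
  χ_A(x) = x^5 + 8*x^4 + 6*x^3 - 108*x^2 - 351*x - 324
which factors as (x - 4)*(x + 3)^4. The eigenvalues (with algebraic multiplicities) are λ = -3 with multiplicity 4, λ = 4 with multiplicity 1.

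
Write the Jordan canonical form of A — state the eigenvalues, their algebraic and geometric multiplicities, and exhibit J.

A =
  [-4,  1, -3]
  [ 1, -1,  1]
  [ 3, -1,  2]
J_3(-1)

The characteristic polynomial is
  det(x·I − A) = x^3 + 3*x^2 + 3*x + 1 = (x + 1)^3

Eigenvalues and multiplicities (the geometric multiplicity of λ is n − rank(A − λI), which equals the number of Jordan blocks for λ):
  λ = -1: algebraic multiplicity = 3, geometric multiplicity = 1

Determining the block sizes for each eigenvalue:
  λ = -1: one block (gm = 1), so the single block has size am = 3 → block sizes [3]

Assembling the blocks gives a Jordan form
J =
  [-1,  1,  0]
  [ 0, -1,  1]
  [ 0,  0, -1]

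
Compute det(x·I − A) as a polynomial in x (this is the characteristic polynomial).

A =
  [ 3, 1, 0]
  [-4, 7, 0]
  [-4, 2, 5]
x^3 - 15*x^2 + 75*x - 125

Expanding det(x·I − A) (e.g. by cofactor expansion or by noting that A is similar to its Jordan form J, which has the same characteristic polynomial as A) gives
  χ_A(x) = x^3 - 15*x^2 + 75*x - 125
which factors as (x - 5)^3. The eigenvalues (with algebraic multiplicities) are λ = 5 with multiplicity 3.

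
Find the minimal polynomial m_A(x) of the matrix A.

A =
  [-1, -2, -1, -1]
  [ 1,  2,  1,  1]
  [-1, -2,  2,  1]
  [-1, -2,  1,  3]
x^4 - 6*x^3 + 12*x^2 - 8*x

The characteristic polynomial is χ_A(x) = x*(x - 2)^3, so the eigenvalues are known. The minimal polynomial is
  m_A(x) = Π_λ (x − λ)^{k_λ}
where k_λ is the size of the *largest* Jordan block for λ (equivalently, the smallest k with (A − λI)^k v = 0 for every generalised eigenvector v of λ).

  λ = 0: largest Jordan block has size 1, contributing (x − 0)
  λ = 2: largest Jordan block has size 3, contributing (x − 2)^3

So m_A(x) = x*(x - 2)^3 = x^4 - 6*x^3 + 12*x^2 - 8*x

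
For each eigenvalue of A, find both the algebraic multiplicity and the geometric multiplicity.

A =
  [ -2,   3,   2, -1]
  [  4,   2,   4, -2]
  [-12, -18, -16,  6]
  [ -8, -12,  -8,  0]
λ = -4: alg = 4, geom = 3

Step 1 — factor the characteristic polynomial to read off the algebraic multiplicities:
  χ_A(x) = (x + 4)^4

Step 2 — compute geometric multiplicities via the rank-nullity identity g(λ) = n − rank(A − λI):
  rank(A − (-4)·I) = 1, so dim ker(A − (-4)·I) = n − 1 = 3

Summary:
  λ = -4: algebraic multiplicity = 4, geometric multiplicity = 3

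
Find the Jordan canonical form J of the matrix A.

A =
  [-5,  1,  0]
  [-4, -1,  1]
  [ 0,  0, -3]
J_3(-3)

The characteristic polynomial is
  det(x·I − A) = x^3 + 9*x^2 + 27*x + 27 = (x + 3)^3

Eigenvalues and multiplicities (the geometric multiplicity of λ is n − rank(A − λI), which equals the number of Jordan blocks for λ):
  λ = -3: algebraic multiplicity = 3, geometric multiplicity = 1

Determining the block sizes for each eigenvalue:
  λ = -3: one block (gm = 1), so the single block has size am = 3 → block sizes [3]

Assembling the blocks gives a Jordan form
J =
  [-3,  1,  0]
  [ 0, -3,  1]
  [ 0,  0, -3]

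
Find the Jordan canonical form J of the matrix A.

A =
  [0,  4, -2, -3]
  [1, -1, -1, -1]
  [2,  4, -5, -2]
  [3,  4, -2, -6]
J_2(-3) ⊕ J_2(-3)

The characteristic polynomial is
  det(x·I − A) = x^4 + 12*x^3 + 54*x^2 + 108*x + 81 = (x + 3)^4

Eigenvalues and multiplicities (the geometric multiplicity of λ is n − rank(A − λI), which equals the number of Jordan blocks for λ):
  λ = -3: algebraic multiplicity = 4, geometric multiplicity = 2

Determining the block sizes for each eigenvalue:
  λ = -3: with am = 4 and gm = 2, the partition is not yet determined (e.g. several partitions of 4 into 2 parts exist). Let N = A − (-3)·I. Computing rank(N^1) = 2, rank(N^2) = 0; the number of blocks of size ≥ j is rank(N^{j−1}) − rank(N^j), giving [2, 2]. So we have 2 block(s) of size 2 → block sizes [2, 2]

Assembling the blocks gives a Jordan form
J =
  [-3,  1,  0,  0]
  [ 0, -3,  0,  0]
  [ 0,  0, -3,  1]
  [ 0,  0,  0, -3]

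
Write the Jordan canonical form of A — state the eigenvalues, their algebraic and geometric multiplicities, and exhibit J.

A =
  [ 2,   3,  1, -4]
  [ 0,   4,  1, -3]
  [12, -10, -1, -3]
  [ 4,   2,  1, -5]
J_2(0) ⊕ J_2(0)

The characteristic polynomial is
  det(x·I − A) = x^4

Eigenvalues and multiplicities (the geometric multiplicity of λ is n − rank(A − λI), which equals the number of Jordan blocks for λ):
  λ = 0: algebraic multiplicity = 4, geometric multiplicity = 2

Determining the block sizes for each eigenvalue:
  λ = 0: with am = 4 and gm = 2, the partition is not yet determined (e.g. several partitions of 4 into 2 parts exist). Let N = A − (0)·I. Computing rank(N^1) = 2, rank(N^2) = 0; the number of blocks of size ≥ j is rank(N^{j−1}) − rank(N^j), giving [2, 2]. So we have 2 block(s) of size 2 → block sizes [2, 2]

Assembling the blocks gives a Jordan form
J =
  [0, 1, 0, 0]
  [0, 0, 0, 0]
  [0, 0, 0, 1]
  [0, 0, 0, 0]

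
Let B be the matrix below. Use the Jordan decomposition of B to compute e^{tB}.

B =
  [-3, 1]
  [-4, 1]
e^{tB} =
  [-2*t*exp(-t) + exp(-t), t*exp(-t)]
  [-4*t*exp(-t), 2*t*exp(-t) + exp(-t)]

Strategy: write B = P · J · P⁻¹ where J is a Jordan canonical form, so e^{tB} = P · e^{tJ} · P⁻¹, and e^{tJ} can be computed block-by-block.

B has Jordan form
J =
  [-1,  1]
  [ 0, -1]
(up to reordering of blocks).

Per-block formulas:
  For a 2×2 Jordan block J_2(-1): exp(t · J_2(-1)) = e^(-1t)·(I + t·N), where N is the 2×2 nilpotent shift.

After assembling e^{tJ} and conjugating by P, we get:

e^{tB} =
  [-2*t*exp(-t) + exp(-t), t*exp(-t)]
  [-4*t*exp(-t), 2*t*exp(-t) + exp(-t)]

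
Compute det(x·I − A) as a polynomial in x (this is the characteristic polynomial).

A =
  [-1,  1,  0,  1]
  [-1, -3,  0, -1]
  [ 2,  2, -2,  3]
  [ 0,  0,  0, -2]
x^4 + 8*x^3 + 24*x^2 + 32*x + 16

Expanding det(x·I − A) (e.g. by cofactor expansion or by noting that A is similar to its Jordan form J, which has the same characteristic polynomial as A) gives
  χ_A(x) = x^4 + 8*x^3 + 24*x^2 + 32*x + 16
which factors as (x + 2)^4. The eigenvalues (with algebraic multiplicities) are λ = -2 with multiplicity 4.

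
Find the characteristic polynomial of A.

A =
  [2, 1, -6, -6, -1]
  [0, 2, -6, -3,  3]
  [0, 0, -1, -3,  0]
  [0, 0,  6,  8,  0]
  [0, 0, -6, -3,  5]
x^5 - 16*x^4 + 97*x^3 - 278*x^2 + 380*x - 200

Expanding det(x·I − A) (e.g. by cofactor expansion or by noting that A is similar to its Jordan form J, which has the same characteristic polynomial as A) gives
  χ_A(x) = x^5 - 16*x^4 + 97*x^3 - 278*x^2 + 380*x - 200
which factors as (x - 5)^2*(x - 2)^3. The eigenvalues (with algebraic multiplicities) are λ = 2 with multiplicity 3, λ = 5 with multiplicity 2.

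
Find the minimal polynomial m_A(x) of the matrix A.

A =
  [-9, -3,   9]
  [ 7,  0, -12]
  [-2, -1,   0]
x^3 + 9*x^2 + 27*x + 27

The characteristic polynomial is χ_A(x) = (x + 3)^3, so the eigenvalues are known. The minimal polynomial is
  m_A(x) = Π_λ (x − λ)^{k_λ}
where k_λ is the size of the *largest* Jordan block for λ (equivalently, the smallest k with (A − λI)^k v = 0 for every generalised eigenvector v of λ).

  λ = -3: largest Jordan block has size 3, contributing (x + 3)^3

So m_A(x) = (x + 3)^3 = x^3 + 9*x^2 + 27*x + 27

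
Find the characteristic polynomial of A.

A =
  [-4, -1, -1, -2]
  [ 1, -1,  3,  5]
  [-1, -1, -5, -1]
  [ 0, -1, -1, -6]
x^4 + 16*x^3 + 96*x^2 + 256*x + 256

Expanding det(x·I − A) (e.g. by cofactor expansion or by noting that A is similar to its Jordan form J, which has the same characteristic polynomial as A) gives
  χ_A(x) = x^4 + 16*x^3 + 96*x^2 + 256*x + 256
which factors as (x + 4)^4. The eigenvalues (with algebraic multiplicities) are λ = -4 with multiplicity 4.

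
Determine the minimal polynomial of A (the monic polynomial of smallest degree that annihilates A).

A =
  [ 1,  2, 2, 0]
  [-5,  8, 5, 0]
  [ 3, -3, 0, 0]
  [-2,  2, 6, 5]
x^3 - 11*x^2 + 39*x - 45

The characteristic polynomial is χ_A(x) = (x - 5)*(x - 3)^3, so the eigenvalues are known. The minimal polynomial is
  m_A(x) = Π_λ (x − λ)^{k_λ}
where k_λ is the size of the *largest* Jordan block for λ (equivalently, the smallest k with (A − λI)^k v = 0 for every generalised eigenvector v of λ).

  λ = 3: largest Jordan block has size 2, contributing (x − 3)^2
  λ = 5: largest Jordan block has size 1, contributing (x − 5)

So m_A(x) = (x - 5)*(x - 3)^2 = x^3 - 11*x^2 + 39*x - 45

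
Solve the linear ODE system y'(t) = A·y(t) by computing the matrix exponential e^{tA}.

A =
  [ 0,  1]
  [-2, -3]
e^{tA} =
  [2*exp(-t) - exp(-2*t), exp(-t) - exp(-2*t)]
  [-2*exp(-t) + 2*exp(-2*t), -exp(-t) + 2*exp(-2*t)]

Strategy: write A = P · J · P⁻¹ where J is a Jordan canonical form, so e^{tA} = P · e^{tJ} · P⁻¹, and e^{tJ} can be computed block-by-block.

A has Jordan form
J =
  [-2,  0]
  [ 0, -1]
(up to reordering of blocks).

Per-block formulas:
  For a 1×1 block at λ = -1: exp(t · [-1]) = [e^(-1t)].
  For a 1×1 block at λ = -2: exp(t · [-2]) = [e^(-2t)].

After assembling e^{tJ} and conjugating by P, we get:

e^{tA} =
  [2*exp(-t) - exp(-2*t), exp(-t) - exp(-2*t)]
  [-2*exp(-t) + 2*exp(-2*t), -exp(-t) + 2*exp(-2*t)]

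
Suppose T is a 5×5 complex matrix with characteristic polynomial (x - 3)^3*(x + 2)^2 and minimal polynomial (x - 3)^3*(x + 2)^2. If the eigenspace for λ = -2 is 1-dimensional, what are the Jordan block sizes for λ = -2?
Block sizes for λ = -2: [2]

Step 1 — from the characteristic polynomial, algebraic multiplicity of λ = -2 is 2. From dim ker(T − (-2)·I) = 1, there are exactly 1 Jordan blocks for λ = -2.
Step 2 — from the minimal polynomial, the factor (x + 2)^2 tells us the largest block for λ = -2 has size 2.
Step 3 — with total size 2, 1 blocks, and largest block 2, the block sizes (in nonincreasing order) are [2].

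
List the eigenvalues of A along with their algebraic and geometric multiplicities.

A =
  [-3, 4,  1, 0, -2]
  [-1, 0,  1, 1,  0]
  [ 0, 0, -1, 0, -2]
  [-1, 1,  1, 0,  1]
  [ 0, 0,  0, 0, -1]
λ = -1: alg = 5, geom = 2

Step 1 — factor the characteristic polynomial to read off the algebraic multiplicities:
  χ_A(x) = (x + 1)^5

Step 2 — compute geometric multiplicities via the rank-nullity identity g(λ) = n − rank(A − λI):
  rank(A − (-1)·I) = 3, so dim ker(A − (-1)·I) = n − 3 = 2

Summary:
  λ = -1: algebraic multiplicity = 5, geometric multiplicity = 2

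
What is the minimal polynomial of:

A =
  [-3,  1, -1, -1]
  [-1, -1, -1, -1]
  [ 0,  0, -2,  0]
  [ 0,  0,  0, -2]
x^2 + 4*x + 4

The characteristic polynomial is χ_A(x) = (x + 2)^4, so the eigenvalues are known. The minimal polynomial is
  m_A(x) = Π_λ (x − λ)^{k_λ}
where k_λ is the size of the *largest* Jordan block for λ (equivalently, the smallest k with (A − λI)^k v = 0 for every generalised eigenvector v of λ).

  λ = -2: largest Jordan block has size 2, contributing (x + 2)^2

So m_A(x) = (x + 2)^2 = x^2 + 4*x + 4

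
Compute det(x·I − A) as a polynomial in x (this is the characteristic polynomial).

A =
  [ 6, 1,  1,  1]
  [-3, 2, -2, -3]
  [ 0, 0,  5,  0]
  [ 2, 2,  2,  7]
x^4 - 20*x^3 + 150*x^2 - 500*x + 625

Expanding det(x·I − A) (e.g. by cofactor expansion or by noting that A is similar to its Jordan form J, which has the same characteristic polynomial as A) gives
  χ_A(x) = x^4 - 20*x^3 + 150*x^2 - 500*x + 625
which factors as (x - 5)^4. The eigenvalues (with algebraic multiplicities) are λ = 5 with multiplicity 4.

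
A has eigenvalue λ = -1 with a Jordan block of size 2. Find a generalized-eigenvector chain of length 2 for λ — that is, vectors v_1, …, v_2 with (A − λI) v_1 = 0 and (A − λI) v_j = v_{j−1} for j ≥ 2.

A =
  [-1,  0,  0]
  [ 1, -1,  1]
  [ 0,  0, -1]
A Jordan chain for λ = -1 of length 2:
v_1 = (0, 1, 0)ᵀ
v_2 = (1, 0, 0)ᵀ

Let N = A − (-1)·I. We want v_2 with N^2 v_2 = 0 but N^1 v_2 ≠ 0; then v_{j-1} := N · v_j for j = 2, …, 2.

Pick v_2 = (1, 0, 0)ᵀ.
Then v_1 = N · v_2 = (0, 1, 0)ᵀ.

Sanity check: (A − (-1)·I) v_1 = (0, 0, 0)ᵀ = 0. ✓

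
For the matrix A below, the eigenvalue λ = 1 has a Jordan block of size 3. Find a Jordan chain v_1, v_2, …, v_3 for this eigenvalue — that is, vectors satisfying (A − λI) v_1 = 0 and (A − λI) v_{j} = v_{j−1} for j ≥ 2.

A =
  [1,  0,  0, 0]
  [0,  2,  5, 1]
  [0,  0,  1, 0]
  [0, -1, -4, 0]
A Jordan chain for λ = 1 of length 3:
v_1 = (0, 1, 0, -1)ᵀ
v_2 = (0, 5, 0, -4)ᵀ
v_3 = (0, 0, 1, 0)ᵀ

Let N = A − (1)·I. We want v_3 with N^3 v_3 = 0 but N^2 v_3 ≠ 0; then v_{j-1} := N · v_j for j = 3, …, 2.

Pick v_3 = (0, 0, 1, 0)ᵀ.
Then v_2 = N · v_3 = (0, 5, 0, -4)ᵀ.
Then v_1 = N · v_2 = (0, 1, 0, -1)ᵀ.

Sanity check: (A − (1)·I) v_1 = (0, 0, 0, 0)ᵀ = 0. ✓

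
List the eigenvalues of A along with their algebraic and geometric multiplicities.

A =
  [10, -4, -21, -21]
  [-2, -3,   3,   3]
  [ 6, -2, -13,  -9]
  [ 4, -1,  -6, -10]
λ = -4: alg = 4, geom = 2

Step 1 — factor the characteristic polynomial to read off the algebraic multiplicities:
  χ_A(x) = (x + 4)^4

Step 2 — compute geometric multiplicities via the rank-nullity identity g(λ) = n − rank(A − λI):
  rank(A − (-4)·I) = 2, so dim ker(A − (-4)·I) = n − 2 = 2

Summary:
  λ = -4: algebraic multiplicity = 4, geometric multiplicity = 2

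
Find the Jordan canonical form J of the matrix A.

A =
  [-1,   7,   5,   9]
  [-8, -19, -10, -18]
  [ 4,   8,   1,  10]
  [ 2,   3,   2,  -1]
J_3(-5) ⊕ J_1(-5)

The characteristic polynomial is
  det(x·I − A) = x^4 + 20*x^3 + 150*x^2 + 500*x + 625 = (x + 5)^4

Eigenvalues and multiplicities (the geometric multiplicity of λ is n − rank(A − λI), which equals the number of Jordan blocks for λ):
  λ = -5: algebraic multiplicity = 4, geometric multiplicity = 2

Determining the block sizes for each eigenvalue:
  λ = -5: with am = 4 and gm = 2, the partition is not yet determined (e.g. several partitions of 4 into 2 parts exist). Let N = A − (-5)·I. Computing rank(N^1) = 2, rank(N^2) = 1, rank(N^3) = 0; the number of blocks of size ≥ j is rank(N^{j−1}) − rank(N^j), giving [2, 1, 1]. So we have 1 block(s) of size 3, 1 block(s) of size 1 → block sizes [3, 1]

Assembling the blocks gives a Jordan form
J =
  [-5,  1,  0,  0]
  [ 0, -5,  1,  0]
  [ 0,  0, -5,  0]
  [ 0,  0,  0, -5]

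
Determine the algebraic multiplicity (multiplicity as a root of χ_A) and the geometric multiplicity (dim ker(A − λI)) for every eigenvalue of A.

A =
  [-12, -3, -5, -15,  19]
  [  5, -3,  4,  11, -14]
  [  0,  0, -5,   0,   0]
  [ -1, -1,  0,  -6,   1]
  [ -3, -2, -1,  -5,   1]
λ = -5: alg = 5, geom = 2

Step 1 — factor the characteristic polynomial to read off the algebraic multiplicities:
  χ_A(x) = (x + 5)^5

Step 2 — compute geometric multiplicities via the rank-nullity identity g(λ) = n − rank(A − λI):
  rank(A − (-5)·I) = 3, so dim ker(A − (-5)·I) = n − 3 = 2

Summary:
  λ = -5: algebraic multiplicity = 5, geometric multiplicity = 2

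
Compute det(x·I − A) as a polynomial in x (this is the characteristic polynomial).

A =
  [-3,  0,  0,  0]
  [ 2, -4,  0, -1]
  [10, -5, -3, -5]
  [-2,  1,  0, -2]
x^4 + 12*x^3 + 54*x^2 + 108*x + 81

Expanding det(x·I − A) (e.g. by cofactor expansion or by noting that A is similar to its Jordan form J, which has the same characteristic polynomial as A) gives
  χ_A(x) = x^4 + 12*x^3 + 54*x^2 + 108*x + 81
which factors as (x + 3)^4. The eigenvalues (with algebraic multiplicities) are λ = -3 with multiplicity 4.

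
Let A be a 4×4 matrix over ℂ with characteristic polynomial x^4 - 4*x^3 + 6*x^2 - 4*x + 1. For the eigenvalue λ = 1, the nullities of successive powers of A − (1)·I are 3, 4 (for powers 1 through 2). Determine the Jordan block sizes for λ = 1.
Block sizes for λ = 1: [2, 1, 1]

From the dimensions of kernels of powers, the number of Jordan blocks of size at least j is d_j − d_{j−1} where d_j = dim ker(N^j) (with d_0 = 0). Computing the differences gives [3, 1].
The number of blocks of size exactly k is (#blocks of size ≥ k) − (#blocks of size ≥ k + 1), so the partition is: 2 block(s) of size 1, 1 block(s) of size 2.
In nonincreasing order the block sizes are [2, 1, 1].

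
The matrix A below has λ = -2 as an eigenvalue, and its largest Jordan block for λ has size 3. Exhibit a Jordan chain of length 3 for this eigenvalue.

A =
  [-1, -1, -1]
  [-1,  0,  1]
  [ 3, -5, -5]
A Jordan chain for λ = -2 of length 3:
v_1 = (-1, 0, -1)ᵀ
v_2 = (1, -1, 3)ᵀ
v_3 = (1, 0, 0)ᵀ

Let N = A − (-2)·I. We want v_3 with N^3 v_3 = 0 but N^2 v_3 ≠ 0; then v_{j-1} := N · v_j for j = 3, …, 2.

Pick v_3 = (1, 0, 0)ᵀ.
Then v_2 = N · v_3 = (1, -1, 3)ᵀ.
Then v_1 = N · v_2 = (-1, 0, -1)ᵀ.

Sanity check: (A − (-2)·I) v_1 = (0, 0, 0)ᵀ = 0. ✓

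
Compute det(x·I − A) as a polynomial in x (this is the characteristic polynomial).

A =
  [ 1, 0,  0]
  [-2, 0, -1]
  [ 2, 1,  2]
x^3 - 3*x^2 + 3*x - 1

Expanding det(x·I − A) (e.g. by cofactor expansion or by noting that A is similar to its Jordan form J, which has the same characteristic polynomial as A) gives
  χ_A(x) = x^3 - 3*x^2 + 3*x - 1
which factors as (x - 1)^3. The eigenvalues (with algebraic multiplicities) are λ = 1 with multiplicity 3.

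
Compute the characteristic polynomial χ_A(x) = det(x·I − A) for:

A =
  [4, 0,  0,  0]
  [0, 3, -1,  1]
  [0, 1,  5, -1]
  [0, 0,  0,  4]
x^4 - 16*x^3 + 96*x^2 - 256*x + 256

Expanding det(x·I − A) (e.g. by cofactor expansion or by noting that A is similar to its Jordan form J, which has the same characteristic polynomial as A) gives
  χ_A(x) = x^4 - 16*x^3 + 96*x^2 - 256*x + 256
which factors as (x - 4)^4. The eigenvalues (with algebraic multiplicities) are λ = 4 with multiplicity 4.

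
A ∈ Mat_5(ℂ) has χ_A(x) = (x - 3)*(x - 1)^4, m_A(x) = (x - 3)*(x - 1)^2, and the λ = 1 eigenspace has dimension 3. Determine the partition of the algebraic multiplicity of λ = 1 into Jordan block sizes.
Block sizes for λ = 1: [2, 1, 1]

Step 1 — from the characteristic polynomial, algebraic multiplicity of λ = 1 is 4. From dim ker(A − (1)·I) = 3, there are exactly 3 Jordan blocks for λ = 1.
Step 2 — from the minimal polynomial, the factor (x − 1)^2 tells us the largest block for λ = 1 has size 2.
Step 3 — with total size 4, 3 blocks, and largest block 2, the block sizes (in nonincreasing order) are [2, 1, 1].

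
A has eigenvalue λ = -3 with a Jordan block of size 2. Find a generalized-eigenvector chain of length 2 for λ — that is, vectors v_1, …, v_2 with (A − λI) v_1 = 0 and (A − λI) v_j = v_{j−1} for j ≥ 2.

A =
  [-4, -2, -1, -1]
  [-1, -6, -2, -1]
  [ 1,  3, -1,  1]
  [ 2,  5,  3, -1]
A Jordan chain for λ = -3 of length 2:
v_1 = (-1, -1, 1, 2)ᵀ
v_2 = (1, 0, 0, 0)ᵀ

Let N = A − (-3)·I. We want v_2 with N^2 v_2 = 0 but N^1 v_2 ≠ 0; then v_{j-1} := N · v_j for j = 2, …, 2.

Pick v_2 = (1, 0, 0, 0)ᵀ.
Then v_1 = N · v_2 = (-1, -1, 1, 2)ᵀ.

Sanity check: (A − (-3)·I) v_1 = (0, 0, 0, 0)ᵀ = 0. ✓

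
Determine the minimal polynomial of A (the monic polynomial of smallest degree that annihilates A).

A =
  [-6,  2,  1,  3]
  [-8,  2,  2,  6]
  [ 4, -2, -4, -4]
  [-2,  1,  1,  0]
x^3 + 6*x^2 + 12*x + 8

The characteristic polynomial is χ_A(x) = (x + 2)^4, so the eigenvalues are known. The minimal polynomial is
  m_A(x) = Π_λ (x − λ)^{k_λ}
where k_λ is the size of the *largest* Jordan block for λ (equivalently, the smallest k with (A − λI)^k v = 0 for every generalised eigenvector v of λ).

  λ = -2: largest Jordan block has size 3, contributing (x + 2)^3

So m_A(x) = (x + 2)^3 = x^3 + 6*x^2 + 12*x + 8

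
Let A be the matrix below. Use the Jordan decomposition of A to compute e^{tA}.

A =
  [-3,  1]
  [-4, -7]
e^{tA} =
  [2*t*exp(-5*t) + exp(-5*t), t*exp(-5*t)]
  [-4*t*exp(-5*t), -2*t*exp(-5*t) + exp(-5*t)]

Strategy: write A = P · J · P⁻¹ where J is a Jordan canonical form, so e^{tA} = P · e^{tJ} · P⁻¹, and e^{tJ} can be computed block-by-block.

A has Jordan form
J =
  [-5,  1]
  [ 0, -5]
(up to reordering of blocks).

Per-block formulas:
  For a 2×2 Jordan block J_2(-5): exp(t · J_2(-5)) = e^(-5t)·(I + t·N), where N is the 2×2 nilpotent shift.

After assembling e^{tJ} and conjugating by P, we get:

e^{tA} =
  [2*t*exp(-5*t) + exp(-5*t), t*exp(-5*t)]
  [-4*t*exp(-5*t), -2*t*exp(-5*t) + exp(-5*t)]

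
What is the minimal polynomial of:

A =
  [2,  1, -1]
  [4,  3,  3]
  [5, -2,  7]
x^3 - 12*x^2 + 48*x - 64

The characteristic polynomial is χ_A(x) = (x - 4)^3, so the eigenvalues are known. The minimal polynomial is
  m_A(x) = Π_λ (x − λ)^{k_λ}
where k_λ is the size of the *largest* Jordan block for λ (equivalently, the smallest k with (A − λI)^k v = 0 for every generalised eigenvector v of λ).

  λ = 4: largest Jordan block has size 3, contributing (x − 4)^3

So m_A(x) = (x - 4)^3 = x^3 - 12*x^2 + 48*x - 64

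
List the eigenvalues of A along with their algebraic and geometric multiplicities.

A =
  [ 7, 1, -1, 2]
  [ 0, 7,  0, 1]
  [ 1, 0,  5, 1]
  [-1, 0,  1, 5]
λ = 6: alg = 4, geom = 2

Step 1 — factor the characteristic polynomial to read off the algebraic multiplicities:
  χ_A(x) = (x - 6)^4

Step 2 — compute geometric multiplicities via the rank-nullity identity g(λ) = n − rank(A − λI):
  rank(A − (6)·I) = 2, so dim ker(A − (6)·I) = n − 2 = 2

Summary:
  λ = 6: algebraic multiplicity = 4, geometric multiplicity = 2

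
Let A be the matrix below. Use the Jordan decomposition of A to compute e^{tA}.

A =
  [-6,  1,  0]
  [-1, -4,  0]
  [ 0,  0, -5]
e^{tA} =
  [-t*exp(-5*t) + exp(-5*t), t*exp(-5*t), 0]
  [-t*exp(-5*t), t*exp(-5*t) + exp(-5*t), 0]
  [0, 0, exp(-5*t)]

Strategy: write A = P · J · P⁻¹ where J is a Jordan canonical form, so e^{tA} = P · e^{tJ} · P⁻¹, and e^{tJ} can be computed block-by-block.

A has Jordan form
J =
  [-5,  1,  0]
  [ 0, -5,  0]
  [ 0,  0, -5]
(up to reordering of blocks).

Per-block formulas:
  For a 1×1 block at λ = -5: exp(t · [-5]) = [e^(-5t)].
  For a 2×2 Jordan block J_2(-5): exp(t · J_2(-5)) = e^(-5t)·(I + t·N), where N is the 2×2 nilpotent shift.

After assembling e^{tJ} and conjugating by P, we get:

e^{tA} =
  [-t*exp(-5*t) + exp(-5*t), t*exp(-5*t), 0]
  [-t*exp(-5*t), t*exp(-5*t) + exp(-5*t), 0]
  [0, 0, exp(-5*t)]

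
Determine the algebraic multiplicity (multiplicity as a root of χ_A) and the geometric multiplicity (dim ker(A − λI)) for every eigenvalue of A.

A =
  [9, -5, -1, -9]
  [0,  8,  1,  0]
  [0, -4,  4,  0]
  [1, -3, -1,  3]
λ = 6: alg = 4, geom = 2

Step 1 — factor the characteristic polynomial to read off the algebraic multiplicities:
  χ_A(x) = (x - 6)^4

Step 2 — compute geometric multiplicities via the rank-nullity identity g(λ) = n − rank(A − λI):
  rank(A − (6)·I) = 2, so dim ker(A − (6)·I) = n − 2 = 2

Summary:
  λ = 6: algebraic multiplicity = 4, geometric multiplicity = 2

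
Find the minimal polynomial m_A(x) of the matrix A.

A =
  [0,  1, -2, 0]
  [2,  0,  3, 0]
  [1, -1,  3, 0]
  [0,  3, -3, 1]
x^3 - 3*x^2 + 3*x - 1

The characteristic polynomial is χ_A(x) = (x - 1)^4, so the eigenvalues are known. The minimal polynomial is
  m_A(x) = Π_λ (x − λ)^{k_λ}
where k_λ is the size of the *largest* Jordan block for λ (equivalently, the smallest k with (A − λI)^k v = 0 for every generalised eigenvector v of λ).

  λ = 1: largest Jordan block has size 3, contributing (x − 1)^3

So m_A(x) = (x - 1)^3 = x^3 - 3*x^2 + 3*x - 1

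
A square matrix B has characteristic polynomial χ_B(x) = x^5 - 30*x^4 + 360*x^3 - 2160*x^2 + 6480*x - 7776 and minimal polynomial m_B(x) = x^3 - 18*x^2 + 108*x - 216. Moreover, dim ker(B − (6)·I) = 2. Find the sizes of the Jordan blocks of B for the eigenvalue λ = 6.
Block sizes for λ = 6: [3, 2]

Step 1 — from the characteristic polynomial, algebraic multiplicity of λ = 6 is 5. From dim ker(B − (6)·I) = 2, there are exactly 2 Jordan blocks for λ = 6.
Step 2 — from the minimal polynomial, the factor (x − 6)^3 tells us the largest block for λ = 6 has size 3.
Step 3 — with total size 5, 2 blocks, and largest block 3, the block sizes (in nonincreasing order) are [3, 2].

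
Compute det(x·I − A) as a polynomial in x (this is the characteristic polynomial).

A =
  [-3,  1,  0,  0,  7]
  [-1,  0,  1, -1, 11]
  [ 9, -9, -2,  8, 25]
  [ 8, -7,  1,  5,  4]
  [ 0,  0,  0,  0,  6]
x^5 - 6*x^4 - 24*x^3 + 80*x^2 + 336*x + 288

Expanding det(x·I − A) (e.g. by cofactor expansion or by noting that A is similar to its Jordan form J, which has the same characteristic polynomial as A) gives
  χ_A(x) = x^5 - 6*x^4 - 24*x^3 + 80*x^2 + 336*x + 288
which factors as (x - 6)^2*(x + 2)^3. The eigenvalues (with algebraic multiplicities) are λ = -2 with multiplicity 3, λ = 6 with multiplicity 2.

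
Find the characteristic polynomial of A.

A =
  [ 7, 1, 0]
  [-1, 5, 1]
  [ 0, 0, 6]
x^3 - 18*x^2 + 108*x - 216

Expanding det(x·I − A) (e.g. by cofactor expansion or by noting that A is similar to its Jordan form J, which has the same characteristic polynomial as A) gives
  χ_A(x) = x^3 - 18*x^2 + 108*x - 216
which factors as (x - 6)^3. The eigenvalues (with algebraic multiplicities) are λ = 6 with multiplicity 3.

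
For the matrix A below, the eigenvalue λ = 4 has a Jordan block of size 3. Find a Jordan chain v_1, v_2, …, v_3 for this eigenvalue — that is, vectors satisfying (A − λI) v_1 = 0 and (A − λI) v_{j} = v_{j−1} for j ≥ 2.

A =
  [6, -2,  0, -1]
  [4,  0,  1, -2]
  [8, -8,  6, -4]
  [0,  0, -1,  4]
A Jordan chain for λ = 4 of length 3:
v_1 = (-4, 0, 0, -8)ᵀ
v_2 = (2, 4, 8, 0)ᵀ
v_3 = (1, 0, 0, 0)ᵀ

Let N = A − (4)·I. We want v_3 with N^3 v_3 = 0 but N^2 v_3 ≠ 0; then v_{j-1} := N · v_j for j = 3, …, 2.

Pick v_3 = (1, 0, 0, 0)ᵀ.
Then v_2 = N · v_3 = (2, 4, 8, 0)ᵀ.
Then v_1 = N · v_2 = (-4, 0, 0, -8)ᵀ.

Sanity check: (A − (4)·I) v_1 = (0, 0, 0, 0)ᵀ = 0. ✓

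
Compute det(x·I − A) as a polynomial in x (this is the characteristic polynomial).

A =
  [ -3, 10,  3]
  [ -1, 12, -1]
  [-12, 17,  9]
x^3 - 18*x^2 + 108*x - 216

Expanding det(x·I − A) (e.g. by cofactor expansion or by noting that A is similar to its Jordan form J, which has the same characteristic polynomial as A) gives
  χ_A(x) = x^3 - 18*x^2 + 108*x - 216
which factors as (x - 6)^3. The eigenvalues (with algebraic multiplicities) are λ = 6 with multiplicity 3.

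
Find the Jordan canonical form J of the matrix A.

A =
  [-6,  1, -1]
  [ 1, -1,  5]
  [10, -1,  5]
J_2(-3) ⊕ J_1(4)

The characteristic polynomial is
  det(x·I − A) = x^3 + 2*x^2 - 15*x - 36 = (x - 4)*(x + 3)^2

Eigenvalues and multiplicities (the geometric multiplicity of λ is n − rank(A − λI), which equals the number of Jordan blocks for λ):
  λ = -3: algebraic multiplicity = 2, geometric multiplicity = 1
  λ = 4: algebraic multiplicity = 1, geometric multiplicity = 1

Determining the block sizes for each eigenvalue:
  λ = -3: one block (gm = 1), so the single block has size am = 2 → block sizes [2]
  λ = 4: one block (gm = 1), so the single block has size am = 1 → block sizes [1]

Assembling the blocks gives a Jordan form
J =
  [-3,  1, 0]
  [ 0, -3, 0]
  [ 0,  0, 4]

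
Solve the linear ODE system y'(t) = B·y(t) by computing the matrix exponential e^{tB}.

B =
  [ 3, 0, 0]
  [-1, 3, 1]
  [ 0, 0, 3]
e^{tB} =
  [exp(3*t), 0, 0]
  [-t*exp(3*t), exp(3*t), t*exp(3*t)]
  [0, 0, exp(3*t)]

Strategy: write B = P · J · P⁻¹ where J is a Jordan canonical form, so e^{tB} = P · e^{tJ} · P⁻¹, and e^{tJ} can be computed block-by-block.

B has Jordan form
J =
  [3, 1, 0]
  [0, 3, 0]
  [0, 0, 3]
(up to reordering of blocks).

Per-block formulas:
  For a 2×2 Jordan block J_2(3): exp(t · J_2(3)) = e^(3t)·(I + t·N), where N is the 2×2 nilpotent shift.
  For a 1×1 block at λ = 3: exp(t · [3]) = [e^(3t)].

After assembling e^{tJ} and conjugating by P, we get:

e^{tB} =
  [exp(3*t), 0, 0]
  [-t*exp(3*t), exp(3*t), t*exp(3*t)]
  [0, 0, exp(3*t)]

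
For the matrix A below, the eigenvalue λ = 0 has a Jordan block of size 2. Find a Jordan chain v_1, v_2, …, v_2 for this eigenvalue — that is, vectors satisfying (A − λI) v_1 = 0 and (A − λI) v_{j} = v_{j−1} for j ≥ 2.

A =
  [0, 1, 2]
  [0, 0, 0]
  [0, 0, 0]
A Jordan chain for λ = 0 of length 2:
v_1 = (1, 0, 0)ᵀ
v_2 = (0, 1, 0)ᵀ

Let N = A − (0)·I. We want v_2 with N^2 v_2 = 0 but N^1 v_2 ≠ 0; then v_{j-1} := N · v_j for j = 2, …, 2.

Pick v_2 = (0, 1, 0)ᵀ.
Then v_1 = N · v_2 = (1, 0, 0)ᵀ.

Sanity check: (A − (0)·I) v_1 = (0, 0, 0)ᵀ = 0. ✓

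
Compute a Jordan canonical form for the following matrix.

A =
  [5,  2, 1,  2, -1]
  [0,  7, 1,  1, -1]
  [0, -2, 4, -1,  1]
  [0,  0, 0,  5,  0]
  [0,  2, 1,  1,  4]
J_2(5) ⊕ J_2(5) ⊕ J_1(5)

The characteristic polynomial is
  det(x·I − A) = x^5 - 25*x^4 + 250*x^3 - 1250*x^2 + 3125*x - 3125 = (x - 5)^5

Eigenvalues and multiplicities (the geometric multiplicity of λ is n − rank(A − λI), which equals the number of Jordan blocks for λ):
  λ = 5: algebraic multiplicity = 5, geometric multiplicity = 3

Determining the block sizes for each eigenvalue:
  λ = 5: with am = 5 and gm = 3, the partition is not yet determined (e.g. several partitions of 5 into 3 parts exist). Let N = A − (5)·I. Computing rank(N^1) = 2, rank(N^2) = 0; the number of blocks of size ≥ j is rank(N^{j−1}) − rank(N^j), giving [3, 2]. So we have 2 block(s) of size 2, 1 block(s) of size 1 → block sizes [2, 2, 1]

Assembling the blocks gives a Jordan form
J =
  [5, 1, 0, 0, 0]
  [0, 5, 0, 0, 0]
  [0, 0, 5, 1, 0]
  [0, 0, 0, 5, 0]
  [0, 0, 0, 0, 5]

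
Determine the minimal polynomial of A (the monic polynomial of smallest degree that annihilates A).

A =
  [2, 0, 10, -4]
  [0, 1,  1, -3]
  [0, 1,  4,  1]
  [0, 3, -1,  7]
x^4 - 14*x^3 + 72*x^2 - 160*x + 128

The characteristic polynomial is χ_A(x) = (x - 4)^3*(x - 2), so the eigenvalues are known. The minimal polynomial is
  m_A(x) = Π_λ (x − λ)^{k_λ}
where k_λ is the size of the *largest* Jordan block for λ (equivalently, the smallest k with (A − λI)^k v = 0 for every generalised eigenvector v of λ).

  λ = 2: largest Jordan block has size 1, contributing (x − 2)
  λ = 4: largest Jordan block has size 3, contributing (x − 4)^3

So m_A(x) = (x - 4)^3*(x - 2) = x^4 - 14*x^3 + 72*x^2 - 160*x + 128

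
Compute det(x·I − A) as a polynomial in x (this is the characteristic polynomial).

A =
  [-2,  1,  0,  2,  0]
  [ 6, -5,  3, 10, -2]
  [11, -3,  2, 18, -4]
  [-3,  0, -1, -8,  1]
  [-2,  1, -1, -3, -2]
x^5 + 15*x^4 + 90*x^3 + 270*x^2 + 405*x + 243

Expanding det(x·I − A) (e.g. by cofactor expansion or by noting that A is similar to its Jordan form J, which has the same characteristic polynomial as A) gives
  χ_A(x) = x^5 + 15*x^4 + 90*x^3 + 270*x^2 + 405*x + 243
which factors as (x + 3)^5. The eigenvalues (with algebraic multiplicities) are λ = -3 with multiplicity 5.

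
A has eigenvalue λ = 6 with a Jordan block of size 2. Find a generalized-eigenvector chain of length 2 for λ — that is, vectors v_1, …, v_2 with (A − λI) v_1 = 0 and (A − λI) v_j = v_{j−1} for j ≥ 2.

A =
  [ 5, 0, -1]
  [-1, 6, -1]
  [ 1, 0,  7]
A Jordan chain for λ = 6 of length 2:
v_1 = (-1, -1, 1)ᵀ
v_2 = (1, 0, 0)ᵀ

Let N = A − (6)·I. We want v_2 with N^2 v_2 = 0 but N^1 v_2 ≠ 0; then v_{j-1} := N · v_j for j = 2, …, 2.

Pick v_2 = (1, 0, 0)ᵀ.
Then v_1 = N · v_2 = (-1, -1, 1)ᵀ.

Sanity check: (A − (6)·I) v_1 = (0, 0, 0)ᵀ = 0. ✓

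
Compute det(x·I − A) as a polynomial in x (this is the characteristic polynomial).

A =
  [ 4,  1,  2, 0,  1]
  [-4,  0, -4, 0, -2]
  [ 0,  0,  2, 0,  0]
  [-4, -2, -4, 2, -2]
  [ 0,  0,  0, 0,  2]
x^5 - 10*x^4 + 40*x^3 - 80*x^2 + 80*x - 32

Expanding det(x·I − A) (e.g. by cofactor expansion or by noting that A is similar to its Jordan form J, which has the same characteristic polynomial as A) gives
  χ_A(x) = x^5 - 10*x^4 + 40*x^3 - 80*x^2 + 80*x - 32
which factors as (x - 2)^5. The eigenvalues (with algebraic multiplicities) are λ = 2 with multiplicity 5.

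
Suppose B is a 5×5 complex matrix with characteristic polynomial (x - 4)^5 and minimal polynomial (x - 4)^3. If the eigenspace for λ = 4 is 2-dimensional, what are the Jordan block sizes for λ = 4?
Block sizes for λ = 4: [3, 2]

Step 1 — from the characteristic polynomial, algebraic multiplicity of λ = 4 is 5. From dim ker(B − (4)·I) = 2, there are exactly 2 Jordan blocks for λ = 4.
Step 2 — from the minimal polynomial, the factor (x − 4)^3 tells us the largest block for λ = 4 has size 3.
Step 3 — with total size 5, 2 blocks, and largest block 3, the block sizes (in nonincreasing order) are [3, 2].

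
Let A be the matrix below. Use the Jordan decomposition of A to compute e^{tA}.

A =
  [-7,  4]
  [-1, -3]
e^{tA} =
  [-2*t*exp(-5*t) + exp(-5*t), 4*t*exp(-5*t)]
  [-t*exp(-5*t), 2*t*exp(-5*t) + exp(-5*t)]

Strategy: write A = P · J · P⁻¹ where J is a Jordan canonical form, so e^{tA} = P · e^{tJ} · P⁻¹, and e^{tJ} can be computed block-by-block.

A has Jordan form
J =
  [-5,  1]
  [ 0, -5]
(up to reordering of blocks).

Per-block formulas:
  For a 2×2 Jordan block J_2(-5): exp(t · J_2(-5)) = e^(-5t)·(I + t·N), where N is the 2×2 nilpotent shift.

After assembling e^{tJ} and conjugating by P, we get:

e^{tA} =
  [-2*t*exp(-5*t) + exp(-5*t), 4*t*exp(-5*t)]
  [-t*exp(-5*t), 2*t*exp(-5*t) + exp(-5*t)]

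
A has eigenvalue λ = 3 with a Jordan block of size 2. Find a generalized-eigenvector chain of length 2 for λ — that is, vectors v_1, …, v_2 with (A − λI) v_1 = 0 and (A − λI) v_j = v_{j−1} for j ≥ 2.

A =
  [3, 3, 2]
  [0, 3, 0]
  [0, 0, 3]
A Jordan chain for λ = 3 of length 2:
v_1 = (3, 0, 0)ᵀ
v_2 = (0, 1, 0)ᵀ

Let N = A − (3)·I. We want v_2 with N^2 v_2 = 0 but N^1 v_2 ≠ 0; then v_{j-1} := N · v_j for j = 2, …, 2.

Pick v_2 = (0, 1, 0)ᵀ.
Then v_1 = N · v_2 = (3, 0, 0)ᵀ.

Sanity check: (A − (3)·I) v_1 = (0, 0, 0)ᵀ = 0. ✓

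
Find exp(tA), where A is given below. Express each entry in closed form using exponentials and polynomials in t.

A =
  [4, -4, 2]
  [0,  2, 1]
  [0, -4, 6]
e^{tA} =
  [exp(4*t), -4*t*exp(4*t), 2*t*exp(4*t)]
  [0, -2*t*exp(4*t) + exp(4*t), t*exp(4*t)]
  [0, -4*t*exp(4*t), 2*t*exp(4*t) + exp(4*t)]

Strategy: write A = P · J · P⁻¹ where J is a Jordan canonical form, so e^{tA} = P · e^{tJ} · P⁻¹, and e^{tJ} can be computed block-by-block.

A has Jordan form
J =
  [4, 1, 0]
  [0, 4, 0]
  [0, 0, 4]
(up to reordering of blocks).

Per-block formulas:
  For a 1×1 block at λ = 4: exp(t · [4]) = [e^(4t)].
  For a 2×2 Jordan block J_2(4): exp(t · J_2(4)) = e^(4t)·(I + t·N), where N is the 2×2 nilpotent shift.

After assembling e^{tJ} and conjugating by P, we get:

e^{tA} =
  [exp(4*t), -4*t*exp(4*t), 2*t*exp(4*t)]
  [0, -2*t*exp(4*t) + exp(4*t), t*exp(4*t)]
  [0, -4*t*exp(4*t), 2*t*exp(4*t) + exp(4*t)]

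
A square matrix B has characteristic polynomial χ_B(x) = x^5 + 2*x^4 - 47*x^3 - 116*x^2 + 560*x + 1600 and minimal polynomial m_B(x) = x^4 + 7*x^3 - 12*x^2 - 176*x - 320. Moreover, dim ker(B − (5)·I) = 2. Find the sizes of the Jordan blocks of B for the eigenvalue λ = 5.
Block sizes for λ = 5: [1, 1]

Step 1 — from the characteristic polynomial, algebraic multiplicity of λ = 5 is 2. From dim ker(B − (5)·I) = 2, there are exactly 2 Jordan blocks for λ = 5.
Step 2 — from the minimal polynomial, the factor (x − 5) tells us the largest block for λ = 5 has size 1.
Step 3 — with total size 2, 2 blocks, and largest block 1, the block sizes (in nonincreasing order) are [1, 1].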